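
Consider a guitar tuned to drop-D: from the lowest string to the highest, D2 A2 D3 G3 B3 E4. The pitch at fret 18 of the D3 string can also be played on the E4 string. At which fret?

4

D3 at fret 18 is D3 + 18 semitones = G♯4.
The open E4 string is 14 semitones above the open D3, so the same pitch on the E4 string lies at fret 18 − 14 = 4.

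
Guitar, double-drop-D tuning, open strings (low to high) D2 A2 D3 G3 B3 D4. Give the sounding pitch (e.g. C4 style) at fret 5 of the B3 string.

E4

The open B3 string plus 5 semitones: B–C–C#–D–D#–E.
The walk passes from B into C once, so the octave number goes from 3 to 4.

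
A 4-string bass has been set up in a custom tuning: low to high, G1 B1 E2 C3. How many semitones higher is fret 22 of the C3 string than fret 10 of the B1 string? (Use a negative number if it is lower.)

C3 at fret 22 → Bb4 (MIDI 70); B1 at fret 10 → A2 (MIDI 45).
70 − 45 = 25, so the two pitches are 25 semitones apart.

25 semitones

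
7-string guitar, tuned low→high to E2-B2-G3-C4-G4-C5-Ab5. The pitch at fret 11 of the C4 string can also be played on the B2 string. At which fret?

Fret 11 on C4 is MIDI 60 + 11 = 71 (B4). On the B2 string (open MIDI 47), that pitch is 71 − 47 = fret 24.

24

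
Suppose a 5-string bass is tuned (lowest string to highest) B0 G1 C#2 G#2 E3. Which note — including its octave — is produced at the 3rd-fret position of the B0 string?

D1

The open B0 string plus 3 semitones: B–C–C#–D.
The walk passes from B into C once, so the octave number goes from 0 to 1.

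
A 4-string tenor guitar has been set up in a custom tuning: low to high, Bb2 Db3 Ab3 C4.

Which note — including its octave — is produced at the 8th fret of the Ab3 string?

E4

The open Ab3 string plus 8 semitones: Ab–A–Bb–B–C–Db–D–Eb–E.
The walk passes from B into C once, so the octave number goes from 3 to 4.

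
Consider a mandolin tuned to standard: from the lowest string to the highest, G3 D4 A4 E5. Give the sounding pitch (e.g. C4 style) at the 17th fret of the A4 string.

D6

The open A4 string plus 17 semitones: A–A#–B–C–…–C–C#–D.
The walk passes from B into C 2 times, so the octave number goes from 4 to 6.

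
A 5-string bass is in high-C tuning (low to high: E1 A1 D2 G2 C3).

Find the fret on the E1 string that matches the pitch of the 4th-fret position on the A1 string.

Fret 4 on A1 is MIDI 33 + 4 = 37 (C♯2). On the E1 string (open MIDI 28), that pitch is 37 − 28 = fret 9.

9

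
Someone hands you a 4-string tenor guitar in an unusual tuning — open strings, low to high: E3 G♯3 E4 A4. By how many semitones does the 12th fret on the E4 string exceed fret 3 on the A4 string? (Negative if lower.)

4 semitones

E4 at fret 12 → E5 (MIDI 76); A4 at fret 3 → C5 (MIDI 72).
76 − 72 = 4, so the two pitches are 4 semitones apart.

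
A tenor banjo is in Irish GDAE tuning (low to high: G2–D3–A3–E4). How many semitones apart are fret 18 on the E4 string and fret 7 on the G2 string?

32 semitones

E4 at fret 18 → A#5 (MIDI 82); G2 at fret 7 → D3 (MIDI 50).
82 − 50 = 32, so the two pitches are 32 semitones apart, with A#5 the higher.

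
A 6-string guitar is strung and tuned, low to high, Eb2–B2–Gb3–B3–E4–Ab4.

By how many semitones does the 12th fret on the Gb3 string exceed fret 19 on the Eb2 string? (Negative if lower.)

8 semitones

Gb3 at fret 12 → Gb4 (MIDI 66); Eb2 at fret 19 → Bb3 (MIDI 58).
66 − 58 = 8, so the two pitches are 8 semitones apart.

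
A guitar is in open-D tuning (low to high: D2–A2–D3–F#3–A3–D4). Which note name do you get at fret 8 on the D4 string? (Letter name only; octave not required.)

Each fret is one semitone, so D4 + 8 = A#.
(Equivalently spelled Bb.)

A#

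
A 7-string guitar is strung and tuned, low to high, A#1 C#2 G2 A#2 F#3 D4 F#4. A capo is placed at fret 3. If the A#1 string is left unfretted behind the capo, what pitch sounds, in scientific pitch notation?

The capo raises the open A#1 by 3 semitones to C#2; fretting 0 more gives A#1 + 3 + 0 = A#1 + 3 semitones = C#2.

C#2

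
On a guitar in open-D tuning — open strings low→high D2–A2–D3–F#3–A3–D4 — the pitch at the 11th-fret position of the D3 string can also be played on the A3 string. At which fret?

Fret 11 on D3 is MIDI 50 + 11 = 61 (C#4). On the A3 string (open MIDI 57), that pitch is 61 − 57 = fret 4.

4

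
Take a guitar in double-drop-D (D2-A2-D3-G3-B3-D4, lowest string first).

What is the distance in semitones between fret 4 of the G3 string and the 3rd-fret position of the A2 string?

G3 at fret 4 → B3 (MIDI 59); A2 at fret 3 → C3 (MIDI 48).
59 − 48 = 11, so the two pitches are 11 semitones apart, with B3 the higher.

11 semitones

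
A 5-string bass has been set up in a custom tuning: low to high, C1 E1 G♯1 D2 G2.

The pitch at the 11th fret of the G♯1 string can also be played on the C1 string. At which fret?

G♯1 at fret 11 is G♯1 + 11 semitones = G2.
The open C1 string is 8 semitones below the open G♯1, so the same pitch on the C1 string lies at fret 11 + 8 = 19.

19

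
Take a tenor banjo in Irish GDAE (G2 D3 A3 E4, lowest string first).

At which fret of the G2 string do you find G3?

G3 is 12 semitones above the open G2 (G–G#–A–A#–…–F–F#–G), so it sits at fret 12.

12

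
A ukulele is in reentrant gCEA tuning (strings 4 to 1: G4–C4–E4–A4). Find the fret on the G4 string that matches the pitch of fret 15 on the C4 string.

8

Fret 15 on C4 is MIDI 60 + 15 = 75 (D♯5). On the G4 string (open MIDI 67), that pitch is 75 − 67 = fret 8.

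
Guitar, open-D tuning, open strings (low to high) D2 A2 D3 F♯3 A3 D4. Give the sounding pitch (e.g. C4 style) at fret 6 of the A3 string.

Each fret is one semitone, so A3 + 6 = D♯4.
(Equivalently spelled E♭4.)

D♯4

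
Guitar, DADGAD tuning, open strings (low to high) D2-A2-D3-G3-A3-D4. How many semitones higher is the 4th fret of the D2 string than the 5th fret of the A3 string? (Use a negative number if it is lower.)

-20 semitones

D2 at fret 4 → F#2 (MIDI 42); A3 at fret 5 → D4 (MIDI 62).
42 − 62 = -20, so the two pitches are 20 semitones apart.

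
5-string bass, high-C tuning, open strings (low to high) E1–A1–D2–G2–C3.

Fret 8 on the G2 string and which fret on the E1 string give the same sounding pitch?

G2 at fret 8 is G2 + 8 semitones = D#3.
The open E1 string is 15 semitones below the open G2, so the same pitch on the E1 string lies at fret 8 + 15 = 23.

23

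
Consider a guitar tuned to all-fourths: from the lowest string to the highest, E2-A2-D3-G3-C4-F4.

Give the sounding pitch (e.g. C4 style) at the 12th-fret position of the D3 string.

D3 is MIDI 50. Adding 12 gives 62, which is D4.

D4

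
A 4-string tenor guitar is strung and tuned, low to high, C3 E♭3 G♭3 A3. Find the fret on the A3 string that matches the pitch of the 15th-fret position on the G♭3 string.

12

Fret 15 on G♭3 is MIDI 54 + 15 = 69 (A4). On the A3 string (open MIDI 57), that pitch is 69 − 57 = fret 12.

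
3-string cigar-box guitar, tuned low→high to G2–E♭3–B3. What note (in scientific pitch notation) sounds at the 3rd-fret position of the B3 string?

D4

Each fret is one semitone, so B3 + 3 = D4.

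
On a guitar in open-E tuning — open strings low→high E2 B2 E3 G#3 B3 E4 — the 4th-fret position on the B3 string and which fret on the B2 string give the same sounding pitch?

B3 at fret 4 is B3 + 4 semitones = D#4.
The open B2 string is 12 semitones below the open B3, so the same pitch on the B2 string lies at fret 4 + 12 = 16.

16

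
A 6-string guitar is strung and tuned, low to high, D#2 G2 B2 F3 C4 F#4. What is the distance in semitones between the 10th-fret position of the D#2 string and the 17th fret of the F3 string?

21 semitones

D#2 at fret 10 → C#3 (MIDI 49); F3 at fret 17 → A#4 (MIDI 70).
49 − 70 = -21, so the two pitches are 21 semitones apart, with A#4 the higher.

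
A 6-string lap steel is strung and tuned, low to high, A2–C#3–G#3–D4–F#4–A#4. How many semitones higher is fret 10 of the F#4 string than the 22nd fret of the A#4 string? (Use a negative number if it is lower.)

F#4 at fret 10 → E5 (MIDI 76); A#4 at fret 22 → G#6 (MIDI 92).
76 − 92 = -16, so the two pitches are 16 semitones apart.

-16 semitones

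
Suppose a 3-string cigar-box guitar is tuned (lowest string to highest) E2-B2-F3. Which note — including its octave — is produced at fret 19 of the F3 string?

Each fret is one semitone, so F3 + 19 = C5.

C5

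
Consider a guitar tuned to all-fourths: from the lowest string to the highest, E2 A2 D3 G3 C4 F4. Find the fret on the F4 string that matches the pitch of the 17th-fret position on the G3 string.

G3 at fret 17 is G3 + 17 semitones = C5.
The open F4 string is 10 semitones above the open G3, so the same pitch on the F4 string lies at fret 17 − 10 = 7.

7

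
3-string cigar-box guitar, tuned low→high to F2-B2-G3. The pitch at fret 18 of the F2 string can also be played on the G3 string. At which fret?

F2 at fret 18 is F2 + 18 semitones = B3.
The open G3 string is 14 semitones above the open F2, so the same pitch on the G3 string lies at fret 18 − 14 = 4.

4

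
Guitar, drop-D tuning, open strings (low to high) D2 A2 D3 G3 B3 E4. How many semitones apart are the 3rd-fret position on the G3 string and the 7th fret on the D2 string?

13 semitones

G3 at fret 3 → A♯3 (MIDI 58); D2 at fret 7 → A2 (MIDI 45).
58 − 45 = 13, so the two pitches are 13 semitones apart, with A♯3 the higher.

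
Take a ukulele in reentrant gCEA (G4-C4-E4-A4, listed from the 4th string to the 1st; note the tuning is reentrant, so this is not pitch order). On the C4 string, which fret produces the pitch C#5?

C#5 is 13 semitones above the open C4 (C–C#–D–D#–…–B–C–C#), so it sits at fret 13.

13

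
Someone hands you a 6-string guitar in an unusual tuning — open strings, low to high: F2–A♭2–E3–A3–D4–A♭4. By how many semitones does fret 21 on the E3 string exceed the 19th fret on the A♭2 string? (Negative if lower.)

E3 at fret 21 → D♭5 (MIDI 73); A♭2 at fret 19 → E♭4 (MIDI 63).
73 − 63 = 10, so the two pitches are 10 semitones apart.

10 semitones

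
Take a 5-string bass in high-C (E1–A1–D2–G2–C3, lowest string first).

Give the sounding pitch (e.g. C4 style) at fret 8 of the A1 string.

The open A1 string plus 8 semitones: A–A#–B–C–C#–D–D#–E–F.
The walk passes from B into C once, so the octave number goes from 1 to 2.

F2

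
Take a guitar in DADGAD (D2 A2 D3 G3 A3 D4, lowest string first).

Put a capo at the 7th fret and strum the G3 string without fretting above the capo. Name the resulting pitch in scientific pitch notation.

The capo raises the open G3 by 7 semitones to D4; fretting 0 more gives G3 + 7 + 0 = G3 + 7 semitones = D4.

D4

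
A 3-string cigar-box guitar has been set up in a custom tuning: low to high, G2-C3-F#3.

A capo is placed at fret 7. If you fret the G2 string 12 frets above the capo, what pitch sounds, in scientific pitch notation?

D4

The capo raises the open G2 by 7 semitones to D3; fretting 12 more gives G2 + 7 + 12 = G2 + 19 semitones = D4.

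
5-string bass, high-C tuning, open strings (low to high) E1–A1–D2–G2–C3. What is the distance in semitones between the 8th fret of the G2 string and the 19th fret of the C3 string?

16 semitones

G2 at fret 8 → D#3 (MIDI 51); C3 at fret 19 → G4 (MIDI 67).
51 − 67 = -16, so the two pitches are 16 semitones apart, with G4 the higher.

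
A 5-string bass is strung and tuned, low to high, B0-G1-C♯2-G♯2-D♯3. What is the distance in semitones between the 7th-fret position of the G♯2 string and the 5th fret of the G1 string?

15 semitones

G♯2 at fret 7 → D♯3 (MIDI 51); G1 at fret 5 → C2 (MIDI 36).
51 − 36 = 15, so the two pitches are 15 semitones apart, with D♯3 the higher.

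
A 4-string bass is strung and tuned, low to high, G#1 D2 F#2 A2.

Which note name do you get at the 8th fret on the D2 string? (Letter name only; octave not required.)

A#

D2 is MIDI 38. Adding 8 gives 46; 46 mod 12 = 10, i.e. A#.
(Equivalently spelled Bb.)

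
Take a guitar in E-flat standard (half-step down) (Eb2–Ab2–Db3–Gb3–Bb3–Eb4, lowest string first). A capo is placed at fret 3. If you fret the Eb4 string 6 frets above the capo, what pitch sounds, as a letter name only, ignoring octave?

The capo raises the open Eb4 by 3 semitones to Gb4; fretting 6 more gives Eb4 + 3 + 6 = Eb4 + 9 semitones, landing on C.

C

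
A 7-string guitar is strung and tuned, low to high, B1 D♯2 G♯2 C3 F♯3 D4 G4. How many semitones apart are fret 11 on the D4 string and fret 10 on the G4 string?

D4 at fret 11 → C♯5 (MIDI 73); G4 at fret 10 → F5 (MIDI 77).
73 − 77 = -4, so the two pitches are 4 semitones apart, with F5 the higher.

4 semitones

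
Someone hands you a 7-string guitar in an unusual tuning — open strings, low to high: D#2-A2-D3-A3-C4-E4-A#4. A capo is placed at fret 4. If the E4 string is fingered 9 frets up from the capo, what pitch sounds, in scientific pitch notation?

F5

The capo raises the open E4 by 4 semitones to G#4; fretting 9 more gives E4 + 4 + 9 = E4 + 13 semitones = F5.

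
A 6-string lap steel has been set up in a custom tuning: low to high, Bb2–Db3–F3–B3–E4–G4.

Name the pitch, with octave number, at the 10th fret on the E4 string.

Each fret is one semitone, so E4 + 10 = D5.

D5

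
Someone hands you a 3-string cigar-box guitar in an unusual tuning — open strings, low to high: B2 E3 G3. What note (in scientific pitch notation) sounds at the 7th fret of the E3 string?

B3

Each fret is one semitone, so E3 + 7 = B3.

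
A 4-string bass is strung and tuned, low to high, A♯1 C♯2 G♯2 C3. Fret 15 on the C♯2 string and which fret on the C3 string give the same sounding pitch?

Fret 15 on C♯2 is MIDI 37 + 15 = 52 (E3). On the C3 string (open MIDI 48), that pitch is 52 − 48 = fret 4.

4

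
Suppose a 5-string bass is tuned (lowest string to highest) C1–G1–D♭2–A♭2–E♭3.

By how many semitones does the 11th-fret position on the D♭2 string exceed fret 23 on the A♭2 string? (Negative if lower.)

-19 semitones

D♭2 at fret 11 → C3 (MIDI 48); A♭2 at fret 23 → G4 (MIDI 67).
48 − 67 = -19, so the two pitches are 19 semitones apart.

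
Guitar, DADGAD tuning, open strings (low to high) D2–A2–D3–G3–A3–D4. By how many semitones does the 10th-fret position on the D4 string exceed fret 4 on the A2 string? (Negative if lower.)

23 semitones

D4 at fret 10 → C5 (MIDI 72); A2 at fret 4 → C♯3 (MIDI 49).
72 − 49 = 23, so the two pitches are 23 semitones apart.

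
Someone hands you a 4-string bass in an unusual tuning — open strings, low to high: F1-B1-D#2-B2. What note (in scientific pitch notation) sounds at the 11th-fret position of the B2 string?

A#3

The open B2 string plus 11 semitones: B–C–C#–D–…–G#–A–A#.
The walk passes from B into C once, so the octave number goes from 2 to 3.
(Equivalently spelled Bb3.)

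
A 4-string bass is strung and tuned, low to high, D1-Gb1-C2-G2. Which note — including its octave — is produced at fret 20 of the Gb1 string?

Each fret is one semitone, so Gb1 + 20 = D3.

D3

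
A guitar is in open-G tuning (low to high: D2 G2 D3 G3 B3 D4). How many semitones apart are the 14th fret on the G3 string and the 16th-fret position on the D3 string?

G3 at fret 14 → A4 (MIDI 69); D3 at fret 16 → F♯4 (MIDI 66).
69 − 66 = 3, so the two pitches are 3 semitones apart, with A4 the higher.

3 semitones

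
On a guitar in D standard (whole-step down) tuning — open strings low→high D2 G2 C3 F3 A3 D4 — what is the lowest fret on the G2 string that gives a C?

From G2, count semitones up the chromatic scale until reaching C: G–G#–A–A#–B–C — 5 steps.

5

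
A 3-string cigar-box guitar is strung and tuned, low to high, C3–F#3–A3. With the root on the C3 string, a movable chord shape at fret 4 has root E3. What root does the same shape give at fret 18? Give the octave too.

F#4

Moving from fret 4 to fret 18 shifts the root by 14 semitones.
E3 up 14 semitones is F#4.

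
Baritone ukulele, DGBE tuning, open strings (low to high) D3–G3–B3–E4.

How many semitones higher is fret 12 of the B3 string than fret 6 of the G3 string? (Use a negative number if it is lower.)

10 semitones

B3 at fret 12 → B4 (MIDI 71); G3 at fret 6 → C♯4 (MIDI 61).
71 − 61 = 10, so the two pitches are 10 semitones apart.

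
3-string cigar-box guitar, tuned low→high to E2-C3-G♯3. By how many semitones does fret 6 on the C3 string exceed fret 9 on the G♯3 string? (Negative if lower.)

C3 at fret 6 → F♯3 (MIDI 54); G♯3 at fret 9 → F4 (MIDI 65).
54 − 65 = -11, so the two pitches are 11 semitones apart.

-11 semitones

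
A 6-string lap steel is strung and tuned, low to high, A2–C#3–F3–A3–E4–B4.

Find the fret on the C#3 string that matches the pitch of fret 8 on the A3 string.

16

Fret 8 on A3 is MIDI 57 + 8 = 65 (F4). On the C#3 string (open MIDI 49), that pitch is 65 − 49 = fret 16.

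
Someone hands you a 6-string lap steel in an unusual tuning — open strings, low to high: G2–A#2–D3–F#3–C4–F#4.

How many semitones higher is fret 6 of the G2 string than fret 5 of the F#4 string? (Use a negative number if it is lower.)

G2 at fret 6 → C#3 (MIDI 49); F#4 at fret 5 → B4 (MIDI 71).
49 − 71 = -22, so the two pitches are 22 semitones apart.

-22 semitones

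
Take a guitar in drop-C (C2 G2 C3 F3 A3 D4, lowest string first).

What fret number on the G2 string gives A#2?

A#2 is 3 semitones above the open G2 (G–G#–A–A#), so it sits at fret 3.

3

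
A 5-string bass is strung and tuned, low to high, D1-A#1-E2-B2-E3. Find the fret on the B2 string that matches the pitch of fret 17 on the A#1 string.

Fret 17 on A#1 is MIDI 34 + 17 = 51 (D#3). On the B2 string (open MIDI 47), that pitch is 51 − 47 = fret 4.

4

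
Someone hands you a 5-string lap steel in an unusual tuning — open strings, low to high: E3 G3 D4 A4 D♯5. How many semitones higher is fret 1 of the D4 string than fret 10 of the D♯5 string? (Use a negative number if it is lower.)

D4 at fret 1 → D♯4 (MIDI 63); D♯5 at fret 10 → C♯6 (MIDI 85).
63 − 85 = -22, so the two pitches are 22 semitones apart.

-22 semitones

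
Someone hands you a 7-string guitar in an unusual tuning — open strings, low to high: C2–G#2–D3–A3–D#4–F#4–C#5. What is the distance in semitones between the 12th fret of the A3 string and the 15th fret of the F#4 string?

12 semitones

A3 at fret 12 → A4 (MIDI 69); F#4 at fret 15 → A5 (MIDI 81).
69 − 81 = -12, so the two pitches are 12 semitones apart, with A5 the higher.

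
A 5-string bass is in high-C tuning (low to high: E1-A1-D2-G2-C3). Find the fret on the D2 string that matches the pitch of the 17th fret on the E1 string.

Fret 17 on E1 is MIDI 28 + 17 = 45 (A2). On the D2 string (open MIDI 38), that pitch is 45 − 38 = fret 7.

7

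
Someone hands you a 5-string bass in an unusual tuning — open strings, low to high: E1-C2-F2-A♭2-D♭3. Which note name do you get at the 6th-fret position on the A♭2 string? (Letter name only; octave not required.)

Each fret is one semitone, so A♭2 + 6 = D.

D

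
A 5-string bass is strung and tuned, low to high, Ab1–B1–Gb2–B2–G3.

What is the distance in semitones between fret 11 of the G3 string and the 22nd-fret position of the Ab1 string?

G3 at fret 11 → Gb4 (MIDI 66); Ab1 at fret 22 → Gb3 (MIDI 54).
66 − 54 = 12, so the two pitches are 12 semitones apart, with Gb4 the higher.

12 semitones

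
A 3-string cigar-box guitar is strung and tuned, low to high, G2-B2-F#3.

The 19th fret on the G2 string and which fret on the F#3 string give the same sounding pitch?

8

G2 at fret 19 is G2 + 19 semitones = D4.
The open F#3 string is 11 semitones above the open G2, so the same pitch on the F#3 string lies at fret 19 − 11 = 8.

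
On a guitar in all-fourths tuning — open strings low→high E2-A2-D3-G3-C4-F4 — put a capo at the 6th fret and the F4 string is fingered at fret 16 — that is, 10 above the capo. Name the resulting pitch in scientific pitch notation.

The capo raises the open F4 by 6 semitones to B4; fretting 10 more gives F4 + 6 + 10 = F4 + 16 semitones = A5.

A5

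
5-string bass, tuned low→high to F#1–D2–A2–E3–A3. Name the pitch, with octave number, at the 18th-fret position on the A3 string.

D#5

A3 is MIDI 57. Adding 18 gives 75, which is D#5.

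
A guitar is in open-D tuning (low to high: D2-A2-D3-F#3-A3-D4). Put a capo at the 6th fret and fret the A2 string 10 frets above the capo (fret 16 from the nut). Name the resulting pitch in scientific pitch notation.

The capo raises the open A2 by 6 semitones to D#3; fretting 10 more gives A2 + 6 + 10 = A2 + 16 semitones = C#4.
(Also written Db.)

C#4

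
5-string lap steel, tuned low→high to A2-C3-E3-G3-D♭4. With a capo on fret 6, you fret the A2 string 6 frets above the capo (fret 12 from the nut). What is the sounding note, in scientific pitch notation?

The capo raises the open A2 by 6 semitones to E♭3; fretting 6 more gives A2 + 6 + 6 = A2 + 12 semitones = A3.

A3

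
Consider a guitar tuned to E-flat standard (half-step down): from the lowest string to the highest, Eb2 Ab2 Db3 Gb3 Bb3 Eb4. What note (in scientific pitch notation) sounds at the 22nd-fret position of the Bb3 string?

Each fret is one semitone, so Bb3 + 22 = Ab5.
(Equivalently spelled G#5.)

Ab5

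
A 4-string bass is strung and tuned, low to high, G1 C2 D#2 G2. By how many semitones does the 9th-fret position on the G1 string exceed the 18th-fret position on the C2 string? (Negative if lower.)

-14 semitones

G1 at fret 9 → E2 (MIDI 40); C2 at fret 18 → F#3 (MIDI 54).
40 − 54 = -14, so the two pitches are 14 semitones apart.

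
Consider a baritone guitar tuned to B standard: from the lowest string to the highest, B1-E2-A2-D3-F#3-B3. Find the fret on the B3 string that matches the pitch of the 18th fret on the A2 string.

Fret 18 on A2 is MIDI 45 + 18 = 63 (D#4). On the B3 string (open MIDI 59), that pitch is 63 − 59 = fret 4.

4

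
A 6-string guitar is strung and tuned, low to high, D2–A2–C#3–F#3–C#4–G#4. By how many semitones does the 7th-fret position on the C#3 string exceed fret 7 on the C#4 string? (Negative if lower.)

-12 semitones

C#3 at fret 7 → G#3 (MIDI 56); C#4 at fret 7 → G#4 (MIDI 68).
56 − 68 = -12, so the two pitches are 12 semitones apart.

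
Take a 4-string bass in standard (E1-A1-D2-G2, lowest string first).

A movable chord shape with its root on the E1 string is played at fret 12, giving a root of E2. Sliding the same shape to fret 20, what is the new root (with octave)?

C3

Moving from fret 12 to fret 20 shifts the root by 8 semitones.
E2 up 8 semitones is C3.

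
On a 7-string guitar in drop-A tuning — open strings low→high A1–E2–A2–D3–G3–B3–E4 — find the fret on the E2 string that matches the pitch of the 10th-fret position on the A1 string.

A1 at fret 10 is A1 + 10 semitones = G2.
The open E2 string is 7 semitones above the open A1, so the same pitch on the E2 string lies at fret 10 − 7 = 3.

3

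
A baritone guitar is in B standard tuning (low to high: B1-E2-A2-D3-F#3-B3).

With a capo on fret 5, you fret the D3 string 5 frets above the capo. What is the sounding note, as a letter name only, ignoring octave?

C

The capo raises the open D3 by 5 semitones to G3; fretting 5 more gives D3 + 5 + 5 = D3 + 10 semitones, landing on C.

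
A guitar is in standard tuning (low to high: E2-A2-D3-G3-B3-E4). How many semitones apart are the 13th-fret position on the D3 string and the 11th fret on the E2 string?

D3 at fret 13 → D#4 (MIDI 63); E2 at fret 11 → D#3 (MIDI 51).
63 − 51 = 12, so the two pitches are 12 semitones apart, with D#4 the higher.

12 semitones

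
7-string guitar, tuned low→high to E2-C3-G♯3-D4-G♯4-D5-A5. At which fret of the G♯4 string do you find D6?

D6 is 18 semitones above the open G♯4 (G#–A–A#–B–…–C–C#–D), so it sits at fret 18.

18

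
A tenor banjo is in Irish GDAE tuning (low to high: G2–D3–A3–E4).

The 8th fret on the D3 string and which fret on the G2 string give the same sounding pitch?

15

D3 at fret 8 is D3 + 8 semitones = A♯3.
The open G2 string is 7 semitones below the open D3, so the same pitch on the G2 string lies at fret 8 + 7 = 15.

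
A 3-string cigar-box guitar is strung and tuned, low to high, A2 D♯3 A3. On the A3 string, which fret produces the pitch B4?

14

B4 is 14 semitones above the open A3 (A–A#–B–C–…–A–A#–B), so it sits at fret 14.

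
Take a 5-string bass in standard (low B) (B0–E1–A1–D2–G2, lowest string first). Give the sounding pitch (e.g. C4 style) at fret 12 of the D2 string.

Each fret is one semitone, so D2 + 12 = D3.

D3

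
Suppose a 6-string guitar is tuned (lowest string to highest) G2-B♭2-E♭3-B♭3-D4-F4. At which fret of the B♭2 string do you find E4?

E4 is 18 semitones above the open B♭2 (Bb–B–C–Db–…–D–Eb–E), so it sits at fret 18.

18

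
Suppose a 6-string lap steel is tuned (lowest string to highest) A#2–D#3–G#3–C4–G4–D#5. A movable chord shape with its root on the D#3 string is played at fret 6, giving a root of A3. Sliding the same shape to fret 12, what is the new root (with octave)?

Moving from fret 6 to fret 12 shifts the root by 6 semitones.
A3 up 6 semitones is D#4.

D#4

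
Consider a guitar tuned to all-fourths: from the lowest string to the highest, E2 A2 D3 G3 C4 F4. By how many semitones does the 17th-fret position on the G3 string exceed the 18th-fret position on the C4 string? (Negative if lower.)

G3 at fret 17 → C5 (MIDI 72); C4 at fret 18 → F♯5 (MIDI 78).
72 − 78 = -6, so the two pitches are 6 semitones apart.

-6 semitones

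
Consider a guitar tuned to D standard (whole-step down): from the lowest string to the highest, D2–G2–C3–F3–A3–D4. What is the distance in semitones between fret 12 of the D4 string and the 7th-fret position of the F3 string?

D4 at fret 12 → D5 (MIDI 74); F3 at fret 7 → C4 (MIDI 60).
74 − 60 = 14, so the two pitches are 14 semitones apart, with D5 the higher.

14 semitones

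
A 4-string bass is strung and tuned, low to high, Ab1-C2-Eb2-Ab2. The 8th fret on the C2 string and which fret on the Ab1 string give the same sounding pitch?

12

Fret 8 on C2 is MIDI 36 + 8 = 44 (Ab2). On the Ab1 string (open MIDI 32), that pitch is 44 − 32 = fret 12.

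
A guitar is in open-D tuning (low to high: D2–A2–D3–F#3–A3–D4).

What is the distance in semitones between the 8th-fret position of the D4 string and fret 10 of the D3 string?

D4 at fret 8 → A#4 (MIDI 70); D3 at fret 10 → C4 (MIDI 60).
70 − 60 = 10, so the two pitches are 10 semitones apart, with A#4 the higher.

10 semitones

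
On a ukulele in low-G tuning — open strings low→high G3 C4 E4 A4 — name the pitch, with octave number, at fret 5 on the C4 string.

F4

The open C4 string plus 5 semitones: C–C#–D–D#–E–F.
No B→C boundary is crossed, so the octave stays at 4.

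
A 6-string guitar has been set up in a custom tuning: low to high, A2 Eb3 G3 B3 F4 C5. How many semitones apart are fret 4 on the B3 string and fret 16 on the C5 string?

25 semitones

B3 at fret 4 → Eb4 (MIDI 63); C5 at fret 16 → E6 (MIDI 88).
63 − 88 = -25, so the two pitches are 25 semitones apart, with E6 the higher.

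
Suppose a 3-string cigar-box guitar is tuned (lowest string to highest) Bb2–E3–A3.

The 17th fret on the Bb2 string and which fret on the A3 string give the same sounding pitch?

6

Bb2 at fret 17 is Bb2 + 17 semitones = Eb4.
The open A3 string is 11 semitones above the open Bb2, so the same pitch on the A3 string lies at fret 17 − 11 = 6.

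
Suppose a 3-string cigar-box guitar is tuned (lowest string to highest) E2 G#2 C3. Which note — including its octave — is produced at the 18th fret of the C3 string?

F#4

C3 is MIDI 48. Adding 18 gives 66, which is F#4.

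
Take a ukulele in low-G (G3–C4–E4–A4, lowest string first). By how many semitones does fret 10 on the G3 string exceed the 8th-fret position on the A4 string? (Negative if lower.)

-12 semitones

G3 at fret 10 → F4 (MIDI 65); A4 at fret 8 → F5 (MIDI 77).
65 − 77 = -12, so the two pitches are 12 semitones apart.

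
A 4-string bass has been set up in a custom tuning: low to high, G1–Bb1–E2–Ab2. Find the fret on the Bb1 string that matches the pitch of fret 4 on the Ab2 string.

14

Ab2 at fret 4 is Ab2 + 4 semitones = C3.
The open Bb1 string is 10 semitones below the open Ab2, so the same pitch on the Bb1 string lies at fret 4 + 10 = 14.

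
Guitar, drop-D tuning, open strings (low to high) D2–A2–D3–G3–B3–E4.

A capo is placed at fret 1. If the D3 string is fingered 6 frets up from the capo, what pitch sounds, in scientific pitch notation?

A3

The capo raises the open D3 by 1 semitone to D#3; fretting 6 more gives D3 + 1 + 6 = D3 + 7 semitones = A3.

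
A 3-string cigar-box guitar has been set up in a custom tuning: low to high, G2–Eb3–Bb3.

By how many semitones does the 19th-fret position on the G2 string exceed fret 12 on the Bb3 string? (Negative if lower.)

G2 at fret 19 → D4 (MIDI 62); Bb3 at fret 12 → Bb4 (MIDI 70).
62 − 70 = -8, so the two pitches are 8 semitones apart.

-8 semitones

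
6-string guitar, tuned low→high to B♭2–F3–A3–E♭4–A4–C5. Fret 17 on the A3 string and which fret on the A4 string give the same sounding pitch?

5

Fret 17 on A3 is MIDI 57 + 17 = 74 (D5). On the A4 string (open MIDI 69), that pitch is 74 − 69 = fret 5.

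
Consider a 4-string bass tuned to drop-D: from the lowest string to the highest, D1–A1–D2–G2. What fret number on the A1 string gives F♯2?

F♯2 is 9 semitones above the open A1 (A–A#–B–C–C#–D–D#–E–F–F#), so it sits at fret 9.

9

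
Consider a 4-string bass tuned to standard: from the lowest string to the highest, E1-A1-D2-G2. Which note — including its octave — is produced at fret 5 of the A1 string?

D2

The open A1 string plus 5 semitones: A–A#–B–C–C#–D.
The walk passes from B into C once, so the octave number goes from 1 to 2.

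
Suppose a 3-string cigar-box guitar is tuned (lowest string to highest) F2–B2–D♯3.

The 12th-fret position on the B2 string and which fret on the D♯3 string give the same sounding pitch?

B2 at fret 12 is B2 + 12 semitones = B3.
The open D♯3 string is 4 semitones above the open B2, so the same pitch on the D♯3 string lies at fret 12 − 4 = 8.

8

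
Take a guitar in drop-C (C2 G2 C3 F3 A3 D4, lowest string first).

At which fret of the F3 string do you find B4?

B4 is 18 semitones above the open F3 (F–F#–G–G#–…–A–A#–B), so it sits at fret 18.

18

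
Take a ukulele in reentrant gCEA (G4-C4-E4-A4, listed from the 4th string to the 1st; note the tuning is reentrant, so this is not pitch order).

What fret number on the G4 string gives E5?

9

E5 is 9 semitones above the open G4 (G–G#–A–A#–B–C–C#–D–D#–E), so it sits at fret 9.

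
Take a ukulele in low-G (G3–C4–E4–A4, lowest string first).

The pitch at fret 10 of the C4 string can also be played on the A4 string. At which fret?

Fret 10 on C4 is MIDI 60 + 10 = 70 (A#4). On the A4 string (open MIDI 69), that pitch is 70 − 69 = fret 1.

1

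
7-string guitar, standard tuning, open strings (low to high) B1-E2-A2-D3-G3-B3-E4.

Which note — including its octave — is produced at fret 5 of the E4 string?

A4

The open E4 string plus 5 semitones: E–F–F#–G–G#–A.
No B→C boundary is crossed, so the octave stays at 4.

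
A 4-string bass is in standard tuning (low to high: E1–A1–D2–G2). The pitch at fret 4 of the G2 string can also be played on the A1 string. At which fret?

14

G2 at fret 4 is G2 + 4 semitones = B2.
The open A1 string is 10 semitones below the open G2, so the same pitch on the A1 string lies at fret 4 + 10 = 14.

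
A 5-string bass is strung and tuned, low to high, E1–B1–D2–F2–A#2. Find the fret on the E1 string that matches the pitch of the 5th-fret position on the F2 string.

18

F2 at fret 5 is F2 + 5 semitones = A#2.
The open E1 string is 13 semitones below the open F2, so the same pitch on the E1 string lies at fret 5 + 13 = 18.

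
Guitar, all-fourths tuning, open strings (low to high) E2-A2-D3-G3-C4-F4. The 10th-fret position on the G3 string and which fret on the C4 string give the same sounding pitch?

Fret 10 on G3 is MIDI 55 + 10 = 65 (F4). On the C4 string (open MIDI 60), that pitch is 65 − 60 = fret 5.

5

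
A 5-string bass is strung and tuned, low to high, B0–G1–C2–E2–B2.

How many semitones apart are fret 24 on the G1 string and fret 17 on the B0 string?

15 semitones

G1 at fret 24 → G3 (MIDI 55); B0 at fret 17 → E2 (MIDI 40).
55 − 40 = 15, so the two pitches are 15 semitones apart, with G3 the higher.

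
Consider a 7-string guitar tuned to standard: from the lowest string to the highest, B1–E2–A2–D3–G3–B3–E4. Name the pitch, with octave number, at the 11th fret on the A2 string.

The open A2 string plus 11 semitones: A–A#–B–C–…–F#–G–G#.
The walk passes from B into C once, so the octave number goes from 2 to 3.

G#3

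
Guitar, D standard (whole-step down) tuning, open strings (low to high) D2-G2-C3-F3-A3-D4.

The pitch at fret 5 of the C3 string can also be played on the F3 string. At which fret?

C3 at fret 5 is C3 + 5 semitones = F3.
The open F3 string is 5 semitones above the open C3, so the same pitch on the F3 string lies at fret 5 − 5 = 0.

0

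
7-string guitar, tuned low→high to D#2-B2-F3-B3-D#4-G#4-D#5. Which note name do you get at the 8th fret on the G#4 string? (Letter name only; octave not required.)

Each fret is one semitone, so G#4 + 8 = E.

E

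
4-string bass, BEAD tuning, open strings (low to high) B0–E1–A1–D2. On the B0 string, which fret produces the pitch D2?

15

D2 is 15 semitones above the open B0 (B–C–C#–D–…–C–C#–D), so it sits at fret 15.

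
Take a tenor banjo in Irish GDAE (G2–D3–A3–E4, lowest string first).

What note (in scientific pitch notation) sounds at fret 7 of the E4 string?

Each fret is one semitone, so E4 + 7 = B4.

B4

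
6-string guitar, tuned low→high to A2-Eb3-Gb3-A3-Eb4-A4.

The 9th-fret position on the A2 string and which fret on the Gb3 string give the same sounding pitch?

A2 at fret 9 is A2 + 9 semitones = Gb3.
The open Gb3 string is 9 semitones above the open A2, so the same pitch on the Gb3 string lies at fret 9 − 9 = 0.

0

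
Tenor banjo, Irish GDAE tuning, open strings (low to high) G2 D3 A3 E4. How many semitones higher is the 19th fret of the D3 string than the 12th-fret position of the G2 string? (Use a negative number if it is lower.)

14 semitones

D3 at fret 19 → A4 (MIDI 69); G2 at fret 12 → G3 (MIDI 55).
69 − 55 = 14, so the two pitches are 14 semitones apart.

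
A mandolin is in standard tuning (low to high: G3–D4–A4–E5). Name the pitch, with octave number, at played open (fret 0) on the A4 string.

Fret 0 is the open string itself, so the pitch is just A4.

A4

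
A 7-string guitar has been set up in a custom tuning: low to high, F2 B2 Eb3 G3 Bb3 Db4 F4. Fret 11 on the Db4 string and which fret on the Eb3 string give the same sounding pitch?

Fret 11 on Db4 is MIDI 61 + 11 = 72 (C5). On the Eb3 string (open MIDI 51), that pitch is 72 − 51 = fret 21.

21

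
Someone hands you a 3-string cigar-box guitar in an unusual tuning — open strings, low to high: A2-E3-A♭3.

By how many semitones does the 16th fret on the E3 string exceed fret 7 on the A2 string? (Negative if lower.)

16 semitones

E3 at fret 16 → A♭4 (MIDI 68); A2 at fret 7 → E3 (MIDI 52).
68 − 52 = 16, so the two pitches are 16 semitones apart.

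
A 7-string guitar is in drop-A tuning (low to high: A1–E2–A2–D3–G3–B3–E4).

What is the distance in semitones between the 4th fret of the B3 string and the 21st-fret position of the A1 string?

B3 at fret 4 → D#4 (MIDI 63); A1 at fret 21 → F#3 (MIDI 54).
63 − 54 = 9, so the two pitches are 9 semitones apart, with D#4 the higher.

9 semitones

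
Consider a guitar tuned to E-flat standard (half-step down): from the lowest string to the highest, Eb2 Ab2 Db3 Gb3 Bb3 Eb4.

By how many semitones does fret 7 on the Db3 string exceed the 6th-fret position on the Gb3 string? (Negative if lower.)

-4 semitones

Db3 at fret 7 → Ab3 (MIDI 56); Gb3 at fret 6 → C4 (MIDI 60).
56 − 60 = -4, so the two pitches are 4 semitones apart.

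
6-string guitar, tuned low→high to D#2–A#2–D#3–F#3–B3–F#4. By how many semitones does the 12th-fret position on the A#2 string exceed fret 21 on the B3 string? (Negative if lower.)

-22 semitones

A#2 at fret 12 → A#3 (MIDI 58); B3 at fret 21 → G#5 (MIDI 80).
58 − 80 = -22, so the two pitches are 22 semitones apart.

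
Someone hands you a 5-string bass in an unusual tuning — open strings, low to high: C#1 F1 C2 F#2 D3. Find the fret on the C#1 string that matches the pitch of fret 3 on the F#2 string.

20

Fret 3 on F#2 is MIDI 42 + 3 = 45 (A2). On the C#1 string (open MIDI 25), that pitch is 45 − 25 = fret 20.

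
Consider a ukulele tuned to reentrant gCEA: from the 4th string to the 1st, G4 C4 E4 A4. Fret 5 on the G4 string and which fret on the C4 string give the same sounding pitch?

12

G4 at fret 5 is G4 + 5 semitones = C5.
The open C4 string is 7 semitones below the open G4, so the same pitch on the C4 string lies at fret 5 + 7 = 12.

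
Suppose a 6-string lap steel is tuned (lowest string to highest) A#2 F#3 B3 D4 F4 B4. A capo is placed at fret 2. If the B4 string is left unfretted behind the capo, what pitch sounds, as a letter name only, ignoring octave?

C#

The capo raises the open B4 by 2 semitones to C#5; fretting 0 more gives B4 + 2 + 0 = B4 + 2 semitones, landing on C#.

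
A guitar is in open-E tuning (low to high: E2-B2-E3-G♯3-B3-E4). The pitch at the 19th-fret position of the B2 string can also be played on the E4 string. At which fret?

Fret 19 on B2 is MIDI 47 + 19 = 66 (F♯4). On the E4 string (open MIDI 64), that pitch is 66 − 64 = fret 2.

2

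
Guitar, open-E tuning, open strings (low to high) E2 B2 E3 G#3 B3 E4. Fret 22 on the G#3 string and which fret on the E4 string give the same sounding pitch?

14

Fret 22 on G#3 is MIDI 56 + 22 = 78 (F#5). On the E4 string (open MIDI 64), that pitch is 78 − 64 = fret 14.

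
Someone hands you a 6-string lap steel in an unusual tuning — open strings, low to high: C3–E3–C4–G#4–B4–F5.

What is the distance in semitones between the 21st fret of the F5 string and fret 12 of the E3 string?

34 semitones

F5 at fret 21 → D7 (MIDI 98); E3 at fret 12 → E4 (MIDI 64).
98 − 64 = 34, so the two pitches are 34 semitones apart, with D7 the higher.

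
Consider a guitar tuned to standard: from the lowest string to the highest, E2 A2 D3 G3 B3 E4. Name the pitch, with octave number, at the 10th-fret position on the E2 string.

E2 is MIDI 40. Adding 10 gives 50, which is D3.

D3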